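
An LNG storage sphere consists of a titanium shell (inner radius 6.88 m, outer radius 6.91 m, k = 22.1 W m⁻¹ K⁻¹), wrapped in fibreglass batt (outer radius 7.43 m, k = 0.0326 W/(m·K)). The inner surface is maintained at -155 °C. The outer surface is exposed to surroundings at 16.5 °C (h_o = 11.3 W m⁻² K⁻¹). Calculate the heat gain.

Q = 6.90 kW

Treat each layer as a resistance in series:
  R_titanium = (1/6.88 − 1/6.91)/(4πk) = 6.310×10^-4/(4π·22.1) = 2.272×10^-6 K/W
  R_fibreglass batt = (1/6.91 − 1/7.43)/(4πk) = 0.01013/(4π·0.0326) = 0.02472 K/W
  R_conv,out = 1/(4πr²h) = 1/(4π·7.43²·11.3) = 1.276×10^-4 K/W
ΣR = 2.272×10^-6 + 0.02472 + 1.276×10^-4 = 0.02485 K/W
Q = ΔT/ΣR = (-155 °C − 16.5 °C)/0.02485 = -6900 W
(Negative Q ⇒ heat flows inward; heat gain = 6900 W.)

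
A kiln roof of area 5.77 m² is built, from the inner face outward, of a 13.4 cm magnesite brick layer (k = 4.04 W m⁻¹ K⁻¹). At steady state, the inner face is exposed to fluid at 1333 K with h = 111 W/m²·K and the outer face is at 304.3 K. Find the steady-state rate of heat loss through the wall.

Resistance network (inner→outer):
  R_conv,in = 1/(hA) = 1/(111·5.77) = 0.001561 K/W
  R_magnesite brick = L/(kA) = 0.134/(4.04·5.77) = 0.005748 K/W
ΣR = 0.001561 + 0.005748 = 0.007309 K/W
Q = ΔT/ΣR = (1333 K − 304.3 K)/0.007309 = 1.41×10^5 W

Q = 141 kW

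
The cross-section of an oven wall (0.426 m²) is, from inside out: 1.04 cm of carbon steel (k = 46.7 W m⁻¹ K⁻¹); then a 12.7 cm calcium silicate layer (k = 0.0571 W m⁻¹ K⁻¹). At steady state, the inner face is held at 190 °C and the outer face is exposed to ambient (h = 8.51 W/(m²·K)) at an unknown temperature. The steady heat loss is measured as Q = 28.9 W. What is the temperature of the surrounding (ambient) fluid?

Sum the resistances:
  R_carbon steel = L/(kA) = 0.0104/(46.7·0.426) = 5.228×10^-4 K/W
  R_calcium silicate = L/(kA) = 0.127/(0.0571·0.426) = 5.221 K/W
  R_conv,out = 1/(hA) = 1/(8.51·0.426) = 0.2758 K/W
ΣR = 5.497 K/W
ΔT = Q·ΣR = 28.9 × 5.497 = 158.9 K
Heat flows outward, so T_out = T_in − ΔT = 190 − 158.9 = 31.1 °C

T_out = 31.1 °C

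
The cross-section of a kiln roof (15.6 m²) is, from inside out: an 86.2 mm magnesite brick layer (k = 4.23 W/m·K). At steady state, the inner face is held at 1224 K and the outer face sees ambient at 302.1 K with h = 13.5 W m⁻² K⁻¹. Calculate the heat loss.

Treat each layer as a resistance in series:
  R_magnesite brick = L/(kA) = 0.0862/(4.23·15.6) = 0.001306 K/W
  R_conv,out = 1/(hA) = 1/(13.5·15.6) = 0.004748 K/W
ΣR = 0.001306 + 0.004748 = 0.006054 K/W
Q = ΔT/ΣR = (1224 K − 302.1 K)/0.006054 = 1.52×10^5 W

Q = 152 kW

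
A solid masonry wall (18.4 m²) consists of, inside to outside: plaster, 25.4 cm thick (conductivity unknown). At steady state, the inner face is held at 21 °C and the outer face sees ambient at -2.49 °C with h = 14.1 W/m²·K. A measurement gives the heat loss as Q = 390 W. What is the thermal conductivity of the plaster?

k = 0.245 W/m·K

ΣR = ΔT/Q = |21 − -2.49|/390 = 0.06023 K/W
Known resistances:
  R_conv,out = 1/(hA) = 1/(14.1·18.4) = 0.003854 K/W
R_plaster = ΣR − ΣR_known = 0.06023 − 0.003854 = 0.05638 K/W
L/(kA) = 0.05638 ⇒ k = 0.254/(0.05638·18.4) = 0.245 W/m·K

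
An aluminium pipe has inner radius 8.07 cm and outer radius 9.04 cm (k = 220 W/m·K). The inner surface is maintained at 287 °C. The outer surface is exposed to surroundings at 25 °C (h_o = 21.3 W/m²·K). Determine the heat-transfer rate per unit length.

Q' = 3170 W/m

Resistance network (inner→outer):
  R'_aluminium = ln(0.0904/0.0807)/(2πk) = 0.1135/(2π·220) = 8.211×10^-5 m·K/W
  R'_conv,out = 1/(2πr h) = 1/(2π·0.0904·21.3) = 0.08266 m·K/W
ΣR = 8.211×10^-5 + 0.08266 = 0.08274 m·K/W
Q' = ΔT/ΣR = (287 °C − 25 °C)/0.08274 = 3170 W/m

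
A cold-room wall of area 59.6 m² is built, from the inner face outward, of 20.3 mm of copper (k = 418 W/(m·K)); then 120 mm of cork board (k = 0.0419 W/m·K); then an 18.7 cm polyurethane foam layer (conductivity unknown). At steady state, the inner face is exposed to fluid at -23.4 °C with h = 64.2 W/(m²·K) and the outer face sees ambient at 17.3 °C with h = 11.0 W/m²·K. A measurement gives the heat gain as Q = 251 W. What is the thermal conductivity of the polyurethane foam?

k = 0.0279 W/m·K

ΣR = ΔT/Q = |-23.4 − 17.3|/251 = 0.1622 K/W
Known resistances:
  R_conv,in = 1/(hA) = 1/(64.2·59.6) = 2.613×10^-4 K/W
  R_copper = L/(kA) = 0.0203/(418·59.6) = 8.148×10^-7 K/W
  R_cork board = L/(kA) = 0.120/(0.0419·59.6) = 0.04805 K/W
  R_conv,out = 1/(hA) = 1/(11.0·59.6) = 0.001525 K/W
R_polyurethane foam = ΣR − ΣR_known = 0.1622 − 0.04984 = 0.1124 K/W
L/(kA) = 0.1124 ⇒ k = 0.187/(0.1124·59.6) = 0.0279 W/m·K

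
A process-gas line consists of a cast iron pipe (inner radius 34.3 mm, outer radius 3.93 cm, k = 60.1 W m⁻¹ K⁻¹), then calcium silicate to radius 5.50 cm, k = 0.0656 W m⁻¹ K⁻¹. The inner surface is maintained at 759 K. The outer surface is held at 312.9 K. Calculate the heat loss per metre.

Q' = 547 W/m

Resistance network (inner→outer):
  R'_cast iron = ln(0.0393/0.0343)/(2πk) = 0.1361/(2π·60.1) = 3.604×10^-4 m·K/W
  R'_calcium silicate = ln(0.0550/0.0393)/(2πk) = 0.3361/(2π·0.0656) = 0.8154 m·K/W
ΣR = 3.604×10^-4 + 0.8154 = 0.8158 m·K/W
Q' = ΔT/ΣR = (759 K − 312.9 K)/0.8158 = 547 W/m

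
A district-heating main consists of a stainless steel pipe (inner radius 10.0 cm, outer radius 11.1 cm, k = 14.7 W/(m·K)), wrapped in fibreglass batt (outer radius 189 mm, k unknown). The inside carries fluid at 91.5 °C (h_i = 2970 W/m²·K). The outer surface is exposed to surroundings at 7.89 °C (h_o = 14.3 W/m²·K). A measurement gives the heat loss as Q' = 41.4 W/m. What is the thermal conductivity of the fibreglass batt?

ΣR = ΔT/Q' = |91.5 − 7.89|/41.4 = 2.020 m·K/W
Known resistances:
  R'_conv,in = 1/(2πr h) = 1/(2π·0.100·2970) = 5.359×10^-4 m·K/W
  R'_stainless steel = ln(0.111/0.100)/(2πk) = 0.1044/(2π·14.7) = 0.001130 m·K/W
  R'_conv,out = 1/(2πr h) = 1/(2π·0.189·14.3) = 0.05889 m·K/W
R_fibreglass batt = ΣR − ΣR_known = 2.020 − 0.06056 = 1.959 m·K/W
ln(r₂/r₁)/(2πk) = 1.959 ⇒ k = 0.5322/(2π·1.959) = 0.0432 W/m·K

k = 0.0432 W/m·K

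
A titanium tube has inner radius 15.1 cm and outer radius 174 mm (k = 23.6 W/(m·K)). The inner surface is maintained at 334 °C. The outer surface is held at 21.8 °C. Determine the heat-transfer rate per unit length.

Q' = 2πk·ΔT/ln(r₂/r₁) = 2π × 23.6 × 312.2 / ln(0.174/0.151) = 3.27×10^5 W/m

Q' = 327 kW/m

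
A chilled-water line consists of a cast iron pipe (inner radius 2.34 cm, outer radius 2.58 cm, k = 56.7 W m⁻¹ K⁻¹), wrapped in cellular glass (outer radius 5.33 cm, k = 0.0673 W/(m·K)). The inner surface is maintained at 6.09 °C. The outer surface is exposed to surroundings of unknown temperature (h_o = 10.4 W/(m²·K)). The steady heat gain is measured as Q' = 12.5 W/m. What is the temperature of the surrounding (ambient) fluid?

T_out = 31.1 °C

Series resistances:
  R'_cast iron = ln(0.0258/0.0234)/(2πk) = 0.09764/(2π·56.7) = 2.741×10^-4 m·K/W
  R'_cellular glass = ln(0.0533/0.0258)/(2πk) = 0.7256/(2π·0.0673) = 1.716 m·K/W
  R'_conv,out = 1/(2πr h) = 1/(2π·0.0533·10.4) = 0.2871 m·K/W
ΣR = 2.003 m·K/W
ΔT = Q'·ΣR = 12.5 × 2.003 = 25.04 K
Heat flows inward, so T_out = T_in + ΔT = 6.09 + 25.04 = 31.1 °C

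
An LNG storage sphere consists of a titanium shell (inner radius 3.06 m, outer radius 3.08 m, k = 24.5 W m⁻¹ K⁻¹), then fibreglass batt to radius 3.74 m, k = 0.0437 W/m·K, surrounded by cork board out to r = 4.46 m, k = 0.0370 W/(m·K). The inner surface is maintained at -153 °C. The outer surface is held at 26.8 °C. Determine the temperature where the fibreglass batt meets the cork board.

T = -57.9 °C

Series thermal resistances, inner to outer:
  R_titanium = (1/3.06 − 1/3.08)/(4πk) = 0.002122/(4π·24.5) = 6.893×10^-6 K/W
  R_fibreglass batt = (1/3.08 − 1/3.74)/(4πk) = 0.05730/(4π·0.0437) = 0.1043 K/W
  R_cork board = (1/3.74 − 1/4.46)/(4πk) = 0.04316/(4π·0.0370) = 0.09284 K/W
ΣR = 6.893×10^-6 + 0.1043 + 0.09284 = 0.1971 K/W
Q = ΔT/ΣR = (-153 °C − 26.8 °C)/0.1971 = -912.2 W
From the inner boundary to the fibreglass batt/cork board interface, ΣR_partial = 0.1043 K/W.
T_interface = T_in − Q·ΣR_partial = -153 °C − (-912.2)(0.1043) = -57.9 °C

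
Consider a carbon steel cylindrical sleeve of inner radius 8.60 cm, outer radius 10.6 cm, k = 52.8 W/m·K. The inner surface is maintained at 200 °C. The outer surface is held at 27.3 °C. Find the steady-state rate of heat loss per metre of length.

Q' = 2πk·ΔT/ln(r₂/r₁) = 2π × 52.8 × 172.7 / ln(0.106/0.0860) = 2.74×10^5 W/m

Q' = 2.74×10^5 W/m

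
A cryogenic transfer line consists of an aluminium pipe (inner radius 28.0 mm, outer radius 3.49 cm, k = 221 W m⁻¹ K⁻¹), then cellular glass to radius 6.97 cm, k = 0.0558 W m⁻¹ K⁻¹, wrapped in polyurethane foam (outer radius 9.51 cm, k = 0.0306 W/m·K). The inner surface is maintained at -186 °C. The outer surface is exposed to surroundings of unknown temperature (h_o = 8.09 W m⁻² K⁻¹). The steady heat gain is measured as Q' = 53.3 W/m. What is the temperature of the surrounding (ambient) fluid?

Sum the resistances:
  R'_aluminium = ln(0.0349/0.0280)/(2πk) = 0.2203/(2π·221) = 1.586×10^-4 m·K/W
  R'_cellular glass = ln(0.0697/0.0349)/(2πk) = 0.6917/(2π·0.0558) = 1.973 m·K/W
  R'_polyurethane foam = ln(0.0951/0.0697)/(2πk) = 0.3107/(2π·0.0306) = 1.616 m·K/W
  R'_conv,out = 1/(2πr h) = 1/(2π·0.0951·8.09) = 0.2069 m·K/W
ΣR = 3.796 m·K/W
ΔT = Q'·ΣR = 53.3 × 3.796 = 202.3 K
Heat flows inward, so T_out = T_in + ΔT = -186 + 202.3 = 16.3 °C

T_out = 16.3 °C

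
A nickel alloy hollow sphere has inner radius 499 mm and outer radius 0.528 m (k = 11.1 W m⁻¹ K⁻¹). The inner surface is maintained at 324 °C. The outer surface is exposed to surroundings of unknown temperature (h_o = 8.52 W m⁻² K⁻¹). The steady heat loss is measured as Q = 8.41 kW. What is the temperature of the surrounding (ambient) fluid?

T_out = 35.6 °C

Series resistances:
  R_nickel alloy = (1/0.499 − 1/0.528)/(4πk) = 0.1101/(4π·11.1) = 7.891×10^-4 K/W
  R_conv,out = 1/(4πr²h) = 1/(4π·0.528²·8.52) = 0.03350 K/W
ΣR = 0.03429 K/W
ΔT = Q·ΣR = 8410 × 0.03429 = 288.4 K
Heat flows outward, so T_out = T_in − ΔT = 324 − 288.4 = 35.6 °C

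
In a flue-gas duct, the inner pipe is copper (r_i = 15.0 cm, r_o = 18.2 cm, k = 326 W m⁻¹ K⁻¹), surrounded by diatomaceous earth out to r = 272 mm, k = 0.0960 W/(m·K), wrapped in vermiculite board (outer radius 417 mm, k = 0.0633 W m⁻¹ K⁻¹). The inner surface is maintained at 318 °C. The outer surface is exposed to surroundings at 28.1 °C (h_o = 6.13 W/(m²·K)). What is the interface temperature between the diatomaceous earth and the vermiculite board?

T = 211 °C

Series thermal resistances, inner to outer:
  R'_copper = ln(0.182/0.150)/(2πk) = 0.1934/(2π·326) = 9.440×10^-5 m·K/W
  R'_diatomaceous earth = ln(0.272/0.182)/(2πk) = 0.4018/(2π·0.0960) = 0.6661 m·K/W
  R'_vermiculite board = ln(0.417/0.272)/(2πk) = 0.4273/(2π·0.0633) = 1.074 m·K/W
  R'_conv,out = 1/(2πr h) = 1/(2π·0.417·6.13) = 0.06226 m·K/W
ΣR = 9.440×10^-5 + 0.6661 + 1.074 + 0.06226 = 1.802 m·K/W
Q' = ΔT/ΣR = (318 °C − 28.1 °C)/1.802 = 160.9 W/m
From the inner boundary to the diatomaceous earth/vermiculite board interface, ΣR_partial = 0.6662 m·K/W.
T_interface = T_in − Q'·ΣR_partial = 318 °C − (160.9)(0.6662) = 211 °C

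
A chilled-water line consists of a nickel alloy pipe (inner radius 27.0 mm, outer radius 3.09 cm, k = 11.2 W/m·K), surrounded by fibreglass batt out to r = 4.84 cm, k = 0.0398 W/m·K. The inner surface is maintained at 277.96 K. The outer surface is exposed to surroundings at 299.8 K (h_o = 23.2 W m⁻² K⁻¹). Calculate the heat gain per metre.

Series thermal resistances, inner to outer:
  R'_nickel alloy = ln(0.0309/0.0270)/(2πk) = 0.1349/(2π·11.2) = 0.001917 m·K/W
  R'_fibreglass batt = ln(0.0484/0.0309)/(2πk) = 0.4487/(2π·0.0398) = 1.794 m·K/W
  R'_conv,out = 1/(2πr h) = 1/(2π·0.0484·23.2) = 0.1417 m·K/W
ΣR = 0.001917 + 1.794 + 0.1417 = 1.938 m·K/W
Q' = ΔT/ΣR = (277.96 K − 299.8 K)/1.938 = -11.3 W/m
(Negative Q' ⇒ heat flows inward; heat gain = 11.3 W/m.)

Q' = 11.3 W/m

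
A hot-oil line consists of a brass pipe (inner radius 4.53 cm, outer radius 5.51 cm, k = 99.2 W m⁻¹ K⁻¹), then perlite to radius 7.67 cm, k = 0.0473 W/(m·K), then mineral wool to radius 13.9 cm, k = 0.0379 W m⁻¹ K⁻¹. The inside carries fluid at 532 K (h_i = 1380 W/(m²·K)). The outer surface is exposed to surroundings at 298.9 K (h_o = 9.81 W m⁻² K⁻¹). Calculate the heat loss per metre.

Treat each layer as a resistance in series:
  R'_conv,in = 1/(2πr h) = 1/(2π·0.0453·1380) = 0.002546 m·K/W
  R'_brass = ln(0.0551/0.0453)/(2πk) = 0.1958/(2π·99.2) = 3.142×10^-4 m·K/W
  R'_perlite = ln(0.0767/0.0551)/(2πk) = 0.3308/(2π·0.0473) = 1.113 m·K/W
  R'_mineral wool = ln(0.139/0.0767)/(2πk) = 0.5946/(2π·0.0379) = 2.497 m·K/W
  R'_conv,out = 1/(2πr h) = 1/(2π·0.139·9.81) = 0.1167 m·K/W
ΣR = 0.002546 + 3.142×10^-4 + 1.113 + 2.497 + 0.1167 = 3.730 m·K/W
Q' = ΔT/ΣR = (532 K − 298.9 K)/3.730 = 62.5 W/m

Q' = 62.5 W/m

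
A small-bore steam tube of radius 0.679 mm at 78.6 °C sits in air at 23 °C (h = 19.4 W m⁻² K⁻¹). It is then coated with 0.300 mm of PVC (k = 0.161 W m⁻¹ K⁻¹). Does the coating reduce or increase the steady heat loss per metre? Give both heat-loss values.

increases: 4.60 → 6.36 W/m

Critical radius for a cylinder: r_cr = k/h = 0.00830 m = 0.830 cm.
Outer radius after coating: r₂ = 6.79×10^-4 + 3.00×10^-4 = 0.000979 m.
Since r₁ < r_cr and r₂ ≤ r_cr, the coating moves toward the maximum at r_cr — heat loss rises.
Bare: R = 1/(2πr₁h) = 12.08 m·K/W; Q = 55.6/12.08 = 4.60 W/m.
Coated: R = R_cond + R_conv = 8.742 m·K/W; Q = 55.6/8.742 = 6.36 W/m.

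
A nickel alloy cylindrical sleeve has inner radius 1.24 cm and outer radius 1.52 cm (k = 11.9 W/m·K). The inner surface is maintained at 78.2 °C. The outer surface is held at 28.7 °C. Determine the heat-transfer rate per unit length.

Q' = 2πk·ΔT/ln(r₂/r₁) = 2π × 11.9 × 49.5 / ln(0.0152/0.0124) = 18200 W/m

Q' = 18.2 kW/m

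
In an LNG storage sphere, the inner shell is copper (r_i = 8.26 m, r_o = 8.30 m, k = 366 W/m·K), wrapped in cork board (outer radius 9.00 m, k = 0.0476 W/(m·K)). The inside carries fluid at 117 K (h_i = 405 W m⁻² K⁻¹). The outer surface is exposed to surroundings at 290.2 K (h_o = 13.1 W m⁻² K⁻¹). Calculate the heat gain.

Resistance network (inner→outer):
  R_conv,in = 1/(4πr²h) = 1/(4π·8.26²·405) = 2.880×10^-6 K/W
  R_copper = (1/8.26 − 1/8.30)/(4πk) = 5.834×10^-4/(4π·366) = 1.269×10^-7 K/W
  R_cork board = (1/8.30 − 1/9.00)/(4πk) = 0.009371/(4π·0.0476) = 0.01567 K/W
  R_conv,out = 1/(4πr²h) = 1/(4π·9.00²·13.1) = 7.500×10^-5 K/W
ΣR = 2.880×10^-6 + 1.269×10^-7 + 0.01567 + 7.500×10^-5 = 0.01575 K/W
Q = ΔT/ΣR = (117 K − 290.2 K)/0.01575 = -11000 W
(Negative Q ⇒ heat flows inward; heat gain = 11000 W.)

Q = 11000 W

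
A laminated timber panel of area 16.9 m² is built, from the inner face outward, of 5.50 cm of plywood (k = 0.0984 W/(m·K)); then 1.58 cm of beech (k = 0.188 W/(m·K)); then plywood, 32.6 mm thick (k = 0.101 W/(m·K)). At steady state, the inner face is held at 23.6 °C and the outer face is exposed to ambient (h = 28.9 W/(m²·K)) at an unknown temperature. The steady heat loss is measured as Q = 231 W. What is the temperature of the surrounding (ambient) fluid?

Series resistances:
  R_plywood = L/(kA) = 0.0550/(0.0984·16.9) = 0.03307 K/W
  R_beech = L/(kA) = 0.0158/(0.188·16.9) = 0.004973 K/W
  R_plywood = L/(kA) = 0.0326/(0.101·16.9) = 0.01910 K/W
  R_conv,out = 1/(hA) = 1/(28.9·16.9) = 0.002047 K/W
ΣR = 0.05919 K/W
ΔT = Q·ΣR = 231 × 0.05919 = 13.67 K
Heat flows outward, so T_out = T_in − ΔT = 23.6 − 13.67 = 9.93 °C

T_out = 9.93 °C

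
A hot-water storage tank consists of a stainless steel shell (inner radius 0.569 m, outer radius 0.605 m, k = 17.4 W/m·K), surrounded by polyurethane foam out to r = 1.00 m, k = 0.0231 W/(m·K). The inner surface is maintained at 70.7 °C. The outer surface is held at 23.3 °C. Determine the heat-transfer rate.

Q = 21.1 W

Treat each layer as a resistance in series:
  R_stainless steel = (1/0.569 − 1/0.605)/(4πk) = 0.1046/(4π·17.4) = 4.783×10^-4 K/W
  R_polyurethane foam = (1/0.605 − 1/1.00)/(4πk) = 0.6529/(4π·0.0231) = 2.249 K/W
ΣR = 4.783×10^-4 + 2.249 = 2.249 K/W
Q = ΔT/ΣR = (70.7 °C − 23.3 °C)/2.249 = 21.1 W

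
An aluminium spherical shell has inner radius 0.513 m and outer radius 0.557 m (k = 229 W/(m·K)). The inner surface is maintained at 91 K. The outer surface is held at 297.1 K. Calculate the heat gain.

Q = 3.85×10^6 W

Q = 4πk·ΔT/(1/r₁ − 1/r₂) = 4π × 229 × 206.1 / (1/0.513 − 1/0.557) = 3.85×10^6 W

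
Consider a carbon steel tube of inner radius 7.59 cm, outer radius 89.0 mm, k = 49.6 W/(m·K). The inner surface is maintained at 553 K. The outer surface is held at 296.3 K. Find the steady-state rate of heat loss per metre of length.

Q' = 502 kW/m

Q' = 2πk·ΔT/ln(r₂/r₁) = 2π × 49.6 × 256.7 / ln(0.0890/0.0759) = 5.02×10^5 W/m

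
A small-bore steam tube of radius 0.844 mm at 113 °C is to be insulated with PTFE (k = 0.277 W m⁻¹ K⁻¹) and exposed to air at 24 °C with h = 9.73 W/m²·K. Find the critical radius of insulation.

r_cr = 2.85 cm

For a cylinder, r_cr = k_ins/h = 0.277/9.73 = 0.0285 m = 2.85 cm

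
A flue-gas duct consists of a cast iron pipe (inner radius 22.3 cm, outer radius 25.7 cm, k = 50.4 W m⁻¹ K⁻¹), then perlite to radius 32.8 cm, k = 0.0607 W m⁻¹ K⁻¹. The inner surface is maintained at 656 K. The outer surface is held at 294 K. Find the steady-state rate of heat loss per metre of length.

Q' = 566 W/m

Treat each layer as a resistance in series:
  R'_cast iron = ln(0.257/0.223)/(2πk) = 0.1419/(2π·50.4) = 4.481×10^-4 m·K/W
  R'_perlite = ln(0.328/0.257)/(2πk) = 0.2439/(2π·0.0607) = 0.6396 m·K/W
ΣR = 4.481×10^-4 + 0.6396 = 0.6400 m·K/W
Q' = ΔT/ΣR = (656 K − 294 K)/0.6400 = 566 W/m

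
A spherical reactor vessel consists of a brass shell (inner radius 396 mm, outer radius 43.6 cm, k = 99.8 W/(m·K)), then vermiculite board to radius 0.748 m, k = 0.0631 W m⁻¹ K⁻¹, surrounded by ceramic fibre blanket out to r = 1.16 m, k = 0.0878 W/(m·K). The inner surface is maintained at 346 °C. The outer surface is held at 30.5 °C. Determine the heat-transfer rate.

Resistance network (inner→outer):
  R_brass = (1/0.396 − 1/0.436)/(4πk) = 0.2317/(4π·99.8) = 1.847×10^-4 K/W
  R_vermiculite board = (1/0.436 − 1/0.748)/(4πk) = 0.9567/(4π·0.0631) = 1.206 K/W
  R_ceramic fibre blanket = (1/0.748 − 1/1.16)/(4πk) = 0.4748/(4π·0.0878) = 0.4304 K/W
ΣR = 1.847×10^-4 + 1.206 + 0.4304 = 1.637 K/W
Q = ΔT/ΣR = (346 °C − 30.5 °C)/1.637 = 193 W

Q = 193 W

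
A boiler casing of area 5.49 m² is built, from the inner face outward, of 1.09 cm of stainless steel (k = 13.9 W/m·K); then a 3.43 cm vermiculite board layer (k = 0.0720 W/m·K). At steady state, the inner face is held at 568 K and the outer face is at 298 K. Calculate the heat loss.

Q = 3.11 kW

Treat each layer as a resistance in series:
  R_stainless steel = L/(kA) = 0.0109/(13.9·5.49) = 1.428×10^-4 K/W
  R_vermiculite board = L/(kA) = 0.0343/(0.0720·5.49) = 0.08677 K/W
ΣR = 1.428×10^-4 + 0.08677 = 0.08691 K/W
Q = ΔT/ΣR = (568 K − 298 K)/0.08691 = 3110 W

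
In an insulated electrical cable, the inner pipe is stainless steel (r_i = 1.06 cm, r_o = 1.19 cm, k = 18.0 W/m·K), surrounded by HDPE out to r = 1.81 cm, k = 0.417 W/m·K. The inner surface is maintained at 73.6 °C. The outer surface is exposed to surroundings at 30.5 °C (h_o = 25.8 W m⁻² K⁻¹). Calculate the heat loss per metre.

Q' = 85.9 W/m

Series thermal resistances, inner to outer:
  R'_stainless steel = ln(0.0119/0.0106)/(2πk) = 0.1157/(2π·18.0) = 0.001023 m·K/W
  R'_HDPE = ln(0.0181/0.0119)/(2πk) = 0.4194/(2π·0.417) = 0.1601 m·K/W
  R'_conv,out = 1/(2πr h) = 1/(2π·0.0181·25.8) = 0.3408 m·K/W
ΣR = 0.001023 + 0.1601 + 0.3408 = 0.5019 m·K/W
Q' = ΔT/ΣR = (73.6 °C − 30.5 °C)/0.5019 = 85.9 W/m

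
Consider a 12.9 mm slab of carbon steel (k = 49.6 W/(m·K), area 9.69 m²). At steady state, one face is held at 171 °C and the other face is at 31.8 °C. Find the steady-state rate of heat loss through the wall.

Q = kA·ΔT/L = 49.6 × 9.69 × |171 °C − 31.8 °C| / 0.0129 = 5.19×10^6 W

Q = 5190 kW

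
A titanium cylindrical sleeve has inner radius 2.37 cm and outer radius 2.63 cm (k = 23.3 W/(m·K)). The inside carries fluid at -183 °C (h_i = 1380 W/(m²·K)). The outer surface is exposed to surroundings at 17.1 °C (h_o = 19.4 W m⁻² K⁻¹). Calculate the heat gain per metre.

Q' = 630 W/m

Series thermal resistances, inner to outer:
  R'_conv,in = 1/(2πr h) = 1/(2π·0.0237·1380) = 0.004866 m·K/W
  R'_titanium = ln(0.0263/0.0237)/(2πk) = 0.1041/(2π·23.3) = 7.110×10^-4 m·K/W
  R'_conv,out = 1/(2πr h) = 1/(2π·0.0263·19.4) = 0.3119 m·K/W
ΣR = 0.004866 + 7.110×10^-4 + 0.3119 = 0.3175 m·K/W
Q' = ΔT/ΣR = (-183 °C − 17.1 °C)/0.3175 = -630 W/m
(Negative Q' ⇒ heat flows inward; heat gain = 630 W/m.)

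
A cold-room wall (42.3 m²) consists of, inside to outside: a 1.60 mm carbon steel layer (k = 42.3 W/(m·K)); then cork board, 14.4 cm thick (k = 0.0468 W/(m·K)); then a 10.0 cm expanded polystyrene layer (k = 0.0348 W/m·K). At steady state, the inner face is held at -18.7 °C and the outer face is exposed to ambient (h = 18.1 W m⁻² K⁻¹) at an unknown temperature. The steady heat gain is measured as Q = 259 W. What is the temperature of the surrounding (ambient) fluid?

Sum the resistances:
  R_carbon steel = L/(kA) = 0.00160/(42.3·42.3) = 8.942×10^-7 K/W
  R_cork board = L/(kA) = 0.144/(0.0468·42.3) = 0.07274 K/W
  R_expanded polystyrene = L/(kA) = 0.100/(0.0348·42.3) = 0.06793 K/W
  R_conv,out = 1/(hA) = 1/(18.1·42.3) = 0.001306 K/W
ΣR = 0.1420 K/W
ΔT = Q·ΣR = 259 × 0.1420 = 36.78 K
Heat flows inward, so T_out = T_in + ΔT = -18.7 + 36.78 = 18.1 °C

T_out = 18.1 °C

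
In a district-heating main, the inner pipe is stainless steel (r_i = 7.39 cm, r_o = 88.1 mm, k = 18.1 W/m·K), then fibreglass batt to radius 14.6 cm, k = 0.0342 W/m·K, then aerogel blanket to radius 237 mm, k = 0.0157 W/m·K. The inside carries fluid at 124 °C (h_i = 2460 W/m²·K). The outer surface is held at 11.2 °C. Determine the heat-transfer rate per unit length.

Series thermal resistances, inner to outer:
  R'_conv,in = 1/(2πr h) = 1/(2π·0.0739·2460) = 8.755×10^-4 m·K/W
  R'_stainless steel = ln(0.0881/0.0739)/(2πk) = 0.1758/(2π·18.1) = 0.001545 m·K/W
  R'_fibreglass batt = ln(0.146/0.0881)/(2πk) = 0.5051/(2π·0.0342) = 2.351 m·K/W
  R'_aerogel blanket = ln(0.237/0.146)/(2πk) = 0.4845/(2π·0.0157) = 4.911 m·K/W
ΣR = 8.755×10^-4 + 0.001545 + 2.351 + 4.911 = 7.264 m·K/W
Q' = ΔT/ΣR = (124 °C − 11.2 °C)/7.264 = 15.5 W/m

Q' = 15.5 W/m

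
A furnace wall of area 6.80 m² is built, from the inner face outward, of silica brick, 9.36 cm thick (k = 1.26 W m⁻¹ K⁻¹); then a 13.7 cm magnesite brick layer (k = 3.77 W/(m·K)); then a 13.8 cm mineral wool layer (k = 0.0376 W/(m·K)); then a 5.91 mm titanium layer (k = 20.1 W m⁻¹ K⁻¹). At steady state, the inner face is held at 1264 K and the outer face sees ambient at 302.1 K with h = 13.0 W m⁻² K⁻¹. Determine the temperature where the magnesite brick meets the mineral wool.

T = 1236 K

Resistance network (inner→outer):
  R_silica brick = L/(kA) = 0.0936/(1.26·6.80) = 0.01092 K/W
  R_magnesite brick = L/(kA) = 0.137/(3.77·6.80) = 0.005344 K/W
  R_mineral wool = L/(kA) = 0.138/(0.0376·6.80) = 0.5397 K/W
  R_titanium = L/(kA) = 0.00591/(20.1·6.80) = 4.324×10^-5 K/W
  R_conv,out = 1/(hA) = 1/(13.0·6.80) = 0.01131 K/W
ΣR = 0.01092 + 0.005344 + 0.5397 + 4.324×10^-5 + 0.01131 = 0.5673 K/W
Q = ΔT/ΣR = (1264 K − 302.1 K)/0.5673 = 1696 W
From the inner boundary to the magnesite brick/mineral wool interface, ΣR_partial = 0.01626 K/W.
T_interface = T_in − Q·ΣR_partial = 1264 K − (1696)(0.01626) = 1236 K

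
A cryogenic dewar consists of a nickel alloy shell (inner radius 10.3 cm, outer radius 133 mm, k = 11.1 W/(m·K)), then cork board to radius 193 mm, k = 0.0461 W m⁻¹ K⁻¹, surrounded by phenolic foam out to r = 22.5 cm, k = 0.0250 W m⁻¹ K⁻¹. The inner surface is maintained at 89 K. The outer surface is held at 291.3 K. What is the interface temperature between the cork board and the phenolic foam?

T = 217.1 K

Resistance network (inner→outer):
  R_nickel alloy = (1/0.103 − 1/0.133)/(4πk) = 2.190/(4π·11.1) = 0.01570 K/W
  R_cork board = (1/0.133 − 1/0.193)/(4πk) = 2.337/(4π·0.0461) = 4.035 K/W
  R_phenolic foam = (1/0.193 − 1/0.225)/(4πk) = 0.7369/(4π·0.0250) = 2.346 K/W
ΣR = 0.01570 + 4.035 + 2.346 = 6.397 K/W
Q = ΔT/ΣR = (89 K − 291.3 K)/6.397 = -31.62 W
From the inner boundary to the cork board/phenolic foam interface, ΣR_partial = 4.051 K/W.
T_interface = T_in − Q·ΣR_partial = 89 K − (-31.62)(4.051) = 217.1 K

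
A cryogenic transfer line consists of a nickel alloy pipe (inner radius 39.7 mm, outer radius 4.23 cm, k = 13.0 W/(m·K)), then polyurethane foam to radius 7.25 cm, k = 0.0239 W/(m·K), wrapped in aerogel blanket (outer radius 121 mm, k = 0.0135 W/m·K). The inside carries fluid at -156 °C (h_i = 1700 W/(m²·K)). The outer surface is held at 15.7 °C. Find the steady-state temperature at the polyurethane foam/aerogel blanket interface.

T = -92.0 °C

Treat each layer as a resistance in series:
  R'_conv,in = 1/(2πr h) = 1/(2π·0.0397·1700) = 0.002358 m·K/W
  R'_nickel alloy = ln(0.0423/0.0397)/(2πk) = 0.06344/(2π·13.0) = 7.766×10^-4 m·K/W
  R'_polyurethane foam = ln(0.0725/0.0423)/(2πk) = 0.5388/(2π·0.0239) = 3.588 m·K/W
  R'_aerogel blanket = ln(0.121/0.0725)/(2πk) = 0.5122/(2π·0.0135) = 6.039 m·K/W
ΣR = 0.002358 + 7.766×10^-4 + 3.588 + 6.039 = 9.630 m·K/W
Q' = ΔT/ΣR = (-156 °C − 15.7 °C)/9.630 = -17.83 W/m
From the inner boundary to the polyurethane foam/aerogel blanket interface, ΣR_partial = 3.591 m·K/W.
T_interface = T_in − Q'·ΣR_partial = -156 °C − (-17.83)(3.591) = -92.0 °C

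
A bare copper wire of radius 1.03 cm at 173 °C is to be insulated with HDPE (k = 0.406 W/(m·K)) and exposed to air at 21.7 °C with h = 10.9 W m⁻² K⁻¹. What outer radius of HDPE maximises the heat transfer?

r_cr = 3.72 cm

For a cylinder, r_cr = k_ins/h = 0.406/10.9 = 0.0372 m = 3.72 cm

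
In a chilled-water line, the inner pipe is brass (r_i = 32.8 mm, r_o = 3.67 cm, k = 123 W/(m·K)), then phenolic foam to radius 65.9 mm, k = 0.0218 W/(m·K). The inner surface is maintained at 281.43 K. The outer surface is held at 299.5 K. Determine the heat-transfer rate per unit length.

Q' = 4.23 W/m

Resistance network (inner→outer):
  R'_brass = ln(0.0367/0.0328)/(2πk) = 0.1123/(2π·123) = 1.454×10^-4 m·K/W
  R'_phenolic foam = ln(0.0659/0.0367)/(2πk) = 0.5854/(2π·0.0218) = 4.274 m·K/W
ΣR = 1.454×10^-4 + 4.274 = 4.274 m·K/W
Q' = ΔT/ΣR = (281.43 K − 299.5 K)/4.274 = -4.23 W/m
(Negative Q' ⇒ heat flows inward; heat gain = 4.23 W/m.)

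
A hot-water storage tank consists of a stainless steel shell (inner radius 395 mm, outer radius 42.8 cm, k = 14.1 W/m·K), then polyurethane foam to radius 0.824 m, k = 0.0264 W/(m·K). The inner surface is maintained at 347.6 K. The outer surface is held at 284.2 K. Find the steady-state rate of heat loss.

Q = 18.7 W

Treat each layer as a resistance in series:
  R_stainless steel = (1/0.395 − 1/0.428)/(4πk) = 0.1952/(4π·14.1) = 0.001102 K/W
  R_polyurethane foam = (1/0.428 − 1/0.824)/(4πk) = 1.123/(4π·0.0264) = 3.385 K/W
ΣR = 0.001102 + 3.385 = 3.386 K/W
Q = ΔT/ΣR = (347.6 K − 284.2 K)/3.386 = 18.7 W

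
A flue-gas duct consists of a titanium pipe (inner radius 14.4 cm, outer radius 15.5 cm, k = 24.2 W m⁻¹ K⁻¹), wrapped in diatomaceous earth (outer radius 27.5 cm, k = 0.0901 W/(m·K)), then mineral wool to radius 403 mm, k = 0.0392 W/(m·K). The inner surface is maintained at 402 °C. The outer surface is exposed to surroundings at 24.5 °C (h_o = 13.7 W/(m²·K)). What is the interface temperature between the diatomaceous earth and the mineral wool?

Series thermal resistances, inner to outer:
  R'_titanium = ln(0.155/0.144)/(2πk) = 0.07361/(2π·24.2) = 4.841×10^-4 m·K/W
  R'_diatomaceous earth = ln(0.275/0.155)/(2πk) = 0.5733/(2π·0.0901) = 1.013 m·K/W
  R'_mineral wool = ln(0.403/0.275)/(2πk) = 0.3822/(2π·0.0392) = 1.552 m·K/W
  R'_conv,out = 1/(2πr h) = 1/(2π·0.403·13.7) = 0.02883 m·K/W
ΣR = 4.841×10^-4 + 1.013 + 1.552 + 0.02883 = 2.594 m·K/W
Q' = ΔT/ΣR = (402 °C − 24.5 °C)/2.594 = 145.5 W/m
From the inner boundary to the diatomaceous earth/mineral wool interface, ΣR_partial = 1.013 m·K/W.
T_interface = T_in − Q'·ΣR_partial = 402 °C − (145.5)(1.013) = 255 °C

T = 255 °C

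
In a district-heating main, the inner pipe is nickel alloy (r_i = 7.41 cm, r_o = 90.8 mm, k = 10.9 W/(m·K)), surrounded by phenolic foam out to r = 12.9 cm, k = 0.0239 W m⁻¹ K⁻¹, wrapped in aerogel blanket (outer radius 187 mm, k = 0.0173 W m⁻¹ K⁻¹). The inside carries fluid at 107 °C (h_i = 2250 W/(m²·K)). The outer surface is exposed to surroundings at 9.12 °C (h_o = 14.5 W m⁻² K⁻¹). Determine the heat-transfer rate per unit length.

Q' = 16.8 W/m

Series thermal resistances, inner to outer:
  R'_conv,in = 1/(2πr h) = 1/(2π·0.0741·2250) = 9.546×10^-4 m·K/W
  R'_nickel alloy = ln(0.0908/0.0741)/(2πk) = 0.2032/(2π·10.9) = 0.002968 m·K/W
  R'_phenolic foam = ln(0.129/0.0908)/(2πk) = 0.3512/(2π·0.0239) = 2.338 m·K/W
  R'_aerogel blanket = ln(0.187/0.129)/(2πk) = 0.3713/(2π·0.0173) = 3.416 m·K/W
  R'_conv,out = 1/(2πr h) = 1/(2π·0.187·14.5) = 0.05870 m·K/W
ΣR = 9.546×10^-4 + 0.002968 + 2.338 + 3.416 + 0.05870 = 5.817 m·K/W
Q' = ΔT/ΣR = (107 °C − 9.12 °C)/5.817 = 16.8 W/m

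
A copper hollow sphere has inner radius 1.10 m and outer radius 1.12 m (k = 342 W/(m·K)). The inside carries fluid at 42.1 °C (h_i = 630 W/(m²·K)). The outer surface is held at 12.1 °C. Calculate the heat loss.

Treat each layer as a resistance in series:
  R_conv,in = 1/(4πr²h) = 1/(4π·1.10²·630) = 1.044×10^-4 K/W
  R_copper = (1/1.10 − 1/1.12)/(4πk) = 0.01623/(4π·342) = 3.777×10^-6 K/W
ΣR = 1.044×10^-4 + 3.777×10^-6 = 1.082×10^-4 K/W
Q = ΔT/ΣR = (42.1 °C − 12.1 °C)/1.082×10^-4 = 2.77×10^5 W

Q = 2.77×10^5 W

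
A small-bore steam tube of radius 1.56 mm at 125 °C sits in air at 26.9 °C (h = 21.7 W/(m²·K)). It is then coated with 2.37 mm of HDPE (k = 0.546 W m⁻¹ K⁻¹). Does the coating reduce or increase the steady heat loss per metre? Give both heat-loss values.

Critical radius for a cylinder: r_cr = k/h = 0.0252 m = 2.52 cm.
Outer radius after coating: r₂ = 0.00156 + 0.00237 = 0.00393 m.
Since r₁ < r_cr and r₂ ≤ r_cr, the coating moves toward the maximum at r_cr — heat loss rises.
Bare: R = 1/(2πr₁h) = 4.701 m·K/W; Q = 98.1/4.701 = 20.9 W/m.
Coated: R = R_cond + R_conv = 2.136 m·K/W; Q = 98.1/2.136 = 45.9 W/m.

increases: 20.9 → 45.9 W/m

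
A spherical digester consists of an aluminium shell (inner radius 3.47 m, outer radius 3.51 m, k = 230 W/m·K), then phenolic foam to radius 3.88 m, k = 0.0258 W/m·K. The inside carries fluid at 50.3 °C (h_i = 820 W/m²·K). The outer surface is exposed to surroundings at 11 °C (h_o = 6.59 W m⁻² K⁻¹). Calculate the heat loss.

Series thermal resistances, inner to outer:
  R_conv,in = 1/(4πr²h) = 1/(4π·3.47²·820) = 8.060×10^-6 K/W
  R_aluminium = (1/3.47 − 1/3.51)/(4πk) = 0.003284/(4π·230) = 1.136×10^-6 K/W
  R_phenolic foam = (1/3.51 − 1/3.88)/(4πk) = 0.02717/(4π·0.0258) = 0.08380 K/W
  R_conv,out = 1/(4πr²h) = 1/(4π·3.88²·6.59) = 8.021×10^-4 K/W
ΣR = 8.060×10^-6 + 1.136×10^-6 + 0.08380 + 8.021×10^-4 = 0.08461 K/W
Q = ΔT/ΣR = (50.3 °C − 11 °C)/0.08461 = 464 W

Q = 464 W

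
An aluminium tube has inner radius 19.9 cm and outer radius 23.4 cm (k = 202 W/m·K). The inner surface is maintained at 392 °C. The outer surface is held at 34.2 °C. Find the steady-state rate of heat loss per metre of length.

Q' = 2800 kW/m

Q' = 2πk·ΔT/ln(r₂/r₁) = 2π × 202 × 357.8 / ln(0.234/0.199) = 2.80×10^6 W/m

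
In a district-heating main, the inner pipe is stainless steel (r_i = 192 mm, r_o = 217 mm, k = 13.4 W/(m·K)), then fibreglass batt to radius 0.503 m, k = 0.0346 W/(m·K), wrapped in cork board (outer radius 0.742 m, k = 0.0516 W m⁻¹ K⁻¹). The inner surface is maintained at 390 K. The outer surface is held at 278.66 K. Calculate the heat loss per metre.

Treat each layer as a resistance in series:
  R'_stainless steel = ln(0.217/0.192)/(2πk) = 0.1224/(2π·13.4) = 0.001454 m·K/W
  R'_fibreglass batt = ln(0.503/0.217)/(2πk) = 0.8407/(2π·0.0346) = 3.867 m·K/W
  R'_cork board = ln(0.742/0.503)/(2πk) = 0.3888/(2π·0.0516) = 1.199 m·K/W
ΣR = 0.001454 + 3.867 + 1.199 = 5.067 m·K/W
Q' = ΔT/ΣR = (390 K − 278.66 K)/5.067 = 22.0 W/m

Q' = 22.0 W/m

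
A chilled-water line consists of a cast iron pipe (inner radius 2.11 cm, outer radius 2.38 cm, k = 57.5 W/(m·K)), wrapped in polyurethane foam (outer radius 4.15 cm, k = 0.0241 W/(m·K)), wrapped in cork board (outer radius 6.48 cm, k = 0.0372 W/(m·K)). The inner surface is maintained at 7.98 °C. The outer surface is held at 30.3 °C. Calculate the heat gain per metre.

Treat each layer as a resistance in series:
  R'_cast iron = ln(0.0238/0.0211)/(2πk) = 0.1204/(2π·57.5) = 3.333×10^-4 m·K/W
  R'_polyurethane foam = ln(0.0415/0.0238)/(2πk) = 0.5560/(2π·0.0241) = 3.672 m·K/W
  R'_cork board = ln(0.0648/0.0415)/(2πk) = 0.4456/(2π·0.0372) = 1.906 m·K/W
ΣR = 3.333×10^-4 + 3.672 + 1.906 = 5.578 m·K/W
Q' = ΔT/ΣR = (7.98 °C − 30.3 °C)/5.578 = -4.00 W/m
(Negative Q' ⇒ heat flows inward; heat gain = 4.00 W/m.)

Q' = 4.00 W/m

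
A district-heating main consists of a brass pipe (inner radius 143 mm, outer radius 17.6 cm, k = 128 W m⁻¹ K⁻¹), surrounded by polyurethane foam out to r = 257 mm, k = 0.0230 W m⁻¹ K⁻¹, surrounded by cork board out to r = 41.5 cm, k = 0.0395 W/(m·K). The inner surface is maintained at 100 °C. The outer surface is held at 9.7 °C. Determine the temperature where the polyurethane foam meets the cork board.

Series thermal resistances, inner to outer:
  R'_brass = ln(0.176/0.143)/(2πk) = 0.2076/(2π·128) = 2.582×10^-4 m·K/W
  R'_polyurethane foam = ln(0.257/0.176)/(2πk) = 0.3786/(2π·0.0230) = 2.620 m·K/W
  R'_cork board = ln(0.415/0.257)/(2πk) = 0.4792/(2π·0.0395) = 1.931 m·K/W
ΣR = 2.582×10^-4 + 2.620 + 1.931 = 4.551 m·K/W
Q' = ΔT/ΣR = (100 °C − 9.7 °C)/4.551 = 19.84 W/m
From the inner boundary to the polyurethane foam/cork board interface, ΣR_partial = 2.620 m·K/W.
T_interface = T_in − Q'·ΣR_partial = 100 °C − (19.84)(2.620) = 48.0 °C

T = 48.0 °C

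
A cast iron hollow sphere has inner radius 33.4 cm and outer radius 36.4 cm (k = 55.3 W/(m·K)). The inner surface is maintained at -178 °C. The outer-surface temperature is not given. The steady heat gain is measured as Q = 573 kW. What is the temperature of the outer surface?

Series resistances:
  R_cast iron = (1/0.334 − 1/0.364)/(4πk) = 0.2468/(4π·55.3) = 3.551×10^-4 K/W
ΣR = 3.551×10^-4 K/W
ΔT = Q·ΣR = 5.73×10^5 × 3.551×10^-4 = 203.5 K
Heat flows inward, so T_out = T_in + ΔT = -178 + 203.5 = 25.5 °C

T_out = 25.5 °C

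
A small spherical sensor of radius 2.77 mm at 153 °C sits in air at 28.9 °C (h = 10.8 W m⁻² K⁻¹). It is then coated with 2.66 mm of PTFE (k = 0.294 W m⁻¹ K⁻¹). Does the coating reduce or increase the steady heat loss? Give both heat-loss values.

increases: 0.129 → 0.417 W

Critical radius for a sphere: r_cr = 2k/h = 0.0544 m = 5.44 cm.
Outer radius after coating: r₂ = 0.00277 + 0.00266 = 0.00543 m.
Since r₁ < r_cr and r₂ ≤ r_cr, the coating moves toward the maximum at r_cr — heat loss rises.
Bare: R = 1/(4πr₁²h) = 960.3 K/W; Q = 124.1/960.3 = 0.129 W.
Coated: R = R_cond + R_conv = 297.8 K/W; Q = 124.1/297.8 = 0.417 W.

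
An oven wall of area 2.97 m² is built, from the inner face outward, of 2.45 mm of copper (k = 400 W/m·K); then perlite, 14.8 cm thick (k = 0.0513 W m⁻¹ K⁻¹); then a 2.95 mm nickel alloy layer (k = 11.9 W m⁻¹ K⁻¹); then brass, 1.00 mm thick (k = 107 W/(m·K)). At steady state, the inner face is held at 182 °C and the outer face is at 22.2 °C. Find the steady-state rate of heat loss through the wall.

Series thermal resistances, inner to outer:
  R_copper = L/(kA) = 0.00245/(400·2.97) = 2.062×10^-6 K/W
  R_perlite = L/(kA) = 0.148/(0.0513·2.97) = 0.9714 K/W
  R_nickel alloy = L/(kA) = 0.00295/(11.9·2.97) = 8.347×10^-5 K/W
  R_brass = L/(kA) = 0.00100/(107·2.97) = 3.147×10^-6 K/W
ΣR = 2.062×10^-6 + 0.9714 + 8.347×10^-5 + 3.147×10^-6 = 0.9715 K/W
Q = ΔT/ΣR = (182 °C − 22.2 °C)/0.9715 = 164 W

Q = 164 W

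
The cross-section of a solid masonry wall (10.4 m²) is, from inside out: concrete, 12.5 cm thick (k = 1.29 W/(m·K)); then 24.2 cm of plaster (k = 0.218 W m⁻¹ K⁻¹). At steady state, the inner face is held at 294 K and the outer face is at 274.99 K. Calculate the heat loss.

Resistance network (inner→outer):
  R_concrete = L/(kA) = 0.125/(1.29·10.4) = 0.009317 K/W
  R_plaster = L/(kA) = 0.242/(0.218·10.4) = 0.1067 K/W
ΣR = 0.009317 + 0.1067 = 0.1160 K/W
Q = ΔT/ΣR = (294 K − 274.99 K)/0.1160 = 164 W

Q = 164 W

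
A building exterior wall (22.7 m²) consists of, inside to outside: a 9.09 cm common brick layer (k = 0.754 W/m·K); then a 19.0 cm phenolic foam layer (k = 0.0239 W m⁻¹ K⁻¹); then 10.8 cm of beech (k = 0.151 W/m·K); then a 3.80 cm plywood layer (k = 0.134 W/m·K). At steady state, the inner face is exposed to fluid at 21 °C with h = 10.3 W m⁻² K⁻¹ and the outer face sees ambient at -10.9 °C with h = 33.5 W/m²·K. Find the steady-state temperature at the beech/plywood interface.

Series thermal resistances, inner to outer:
  R_conv,in = 1/(hA) = 1/(10.3·22.7) = 0.004277 K/W
  R_common brick = L/(kA) = 0.0909/(0.754·22.7) = 0.005311 K/W
  R_phenolic foam = L/(kA) = 0.190/(0.0239·22.7) = 0.3502 K/W
  R_beech = L/(kA) = 0.108/(0.151·22.7) = 0.03151 K/W
  R_plywood = L/(kA) = 0.0380/(0.134·22.7) = 0.01249 K/W
  R_conv,out = 1/(hA) = 1/(33.5·22.7) = 0.001315 K/W
ΣR = 0.004277 + 0.005311 + 0.3502 + 0.03151 + 0.01249 + 0.001315 = 0.4051 K/W
Q = ΔT/ΣR = (21 °C − -10.9 °C)/0.4051 = 78.75 W
From the inner boundary to the beech/plywood interface, ΣR_partial = 0.3913 K/W.
T_interface = T_in − Q·ΣR_partial = 21 °C − (78.75)(0.3913) = -9.81 °C

T = -9.81 °C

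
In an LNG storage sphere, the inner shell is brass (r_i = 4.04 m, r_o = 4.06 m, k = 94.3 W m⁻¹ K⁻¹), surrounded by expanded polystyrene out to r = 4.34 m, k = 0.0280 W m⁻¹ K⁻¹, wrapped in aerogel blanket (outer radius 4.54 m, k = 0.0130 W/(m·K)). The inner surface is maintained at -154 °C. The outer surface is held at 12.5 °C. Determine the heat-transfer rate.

Resistance network (inner→outer):
  R_brass = (1/4.04 − 1/4.06)/(4πk) = 0.001219/(4π·94.3) = 1.029×10^-6 K/W
  R_expanded polystyrene = (1/4.06 − 1/4.34)/(4πk) = 0.01589/(4π·0.0280) = 0.04516 K/W
  R_aerogel blanket = (1/4.34 − 1/4.54)/(4πk) = 0.01015/(4π·0.0130) = 0.06213 K/W
ΣR = 1.029×10^-6 + 0.04516 + 0.06213 = 0.1073 K/W
Q = ΔT/ΣR = (-154 °C − 12.5 °C)/0.1073 = -1550 W
(Negative Q ⇒ heat flows inward; heat gain = 1550 W.)

Q = 1550 W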